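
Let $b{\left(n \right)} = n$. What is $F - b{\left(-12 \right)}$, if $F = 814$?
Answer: $826$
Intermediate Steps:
$F - b{\left(-12 \right)} = 814 - -12 = 814 + 12 = 826$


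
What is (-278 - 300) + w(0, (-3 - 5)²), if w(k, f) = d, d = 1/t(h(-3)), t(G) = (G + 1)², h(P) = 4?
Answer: -14449/25 ≈ -577.96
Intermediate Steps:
t(G) = (1 + G)²
d = 1/25 (d = 1/((1 + 4)²) = 1/(5²) = 1/25 ≈ 0.040000)
w(k, f) = 1/25
(-278 - 300) + w(0, (-3 - 5)²) = (-278 - 300) + 1/25 = -578 + 1/25 = -14449/25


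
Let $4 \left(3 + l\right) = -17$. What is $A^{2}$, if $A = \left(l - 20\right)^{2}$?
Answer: $\frac{141158161}{256} \approx 5.514 \cdot 10^{5}$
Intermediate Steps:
$l = - \frac{29}{4}$ ($l = -3 + \frac{1}{4} \left(-17\right) = -3 - \frac{17}{4} = - \frac{29}{4} \approx -7.25$)
$A = \frac{11881}{16}$ ($A = \left(- \frac{29}{4} - 20\right)^{2} = \left(- \frac{109}{4}\right)^{2} = \frac{11881}{16} \approx 742.56$)
$A^{2} = \left(\frac{11881}{16}\right)^{2} = \frac{141158161}{256}$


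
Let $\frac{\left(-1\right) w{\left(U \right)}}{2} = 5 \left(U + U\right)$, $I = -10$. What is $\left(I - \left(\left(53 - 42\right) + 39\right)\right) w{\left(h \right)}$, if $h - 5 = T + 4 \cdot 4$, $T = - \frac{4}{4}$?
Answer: $24000$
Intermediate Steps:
$T = -1$ ($T = \left(-4\right) \frac{1}{4} = -1$)
$h = 20$ ($h = 5 + \left(-1 + 4 \cdot 4\right) = 5 + \left(-1 + 16\right) = 5 + 15 = 20$)
$w{\left(U \right)} = - 20 U$ ($w{\left(U \right)} = - 2 \cdot 5 \left(U + U\right) = - 2 \cdot 5 \cdot 2 U = - 2 \cdot 10 U = - 20 U$)
$\left(I - \left(\left(53 - 42\right) + 39\right)\right) w{\left(h \right)} = \left(-10 - \left(\left(53 - 42\right) + 39\right)\right) \left(\left(-20\right) 20\right) = \left(-10 - \left(11 + 39\right)\right) \left(-400\right) = \left(-10 - 50\right) \left(-400\right) = \left(-60\right) \left(-400\right) = 24000$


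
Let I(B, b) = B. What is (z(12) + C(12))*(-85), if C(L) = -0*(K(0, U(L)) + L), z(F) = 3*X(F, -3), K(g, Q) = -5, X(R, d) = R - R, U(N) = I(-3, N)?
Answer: 0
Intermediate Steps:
U(N) = -3
X(R, d) = 0
z(F) = 0 (z(F) = 3*0 = 0)
C(L) = 0 (C(L) = -0*(-5 + L) = -1*0 = 0)
(z(12) + C(12))*(-85) = (0 + 0)*(-85) = 0*(-85) = 0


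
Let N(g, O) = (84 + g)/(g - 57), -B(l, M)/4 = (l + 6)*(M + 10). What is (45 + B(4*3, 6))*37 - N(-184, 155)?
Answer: -9871219/241 ≈ -40959.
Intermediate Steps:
B(l, M) = -4*(6 + l)*(10 + M) (B(l, M) = -4*(l + 6)*(M + 10) = -4*(6 + l)*(10 + M))
N(g, O) = (84 + g)/(-57 + g)
(45 + B(4*3, 6))*37 - N(-184, 155) = (45 + (-240 - 160*3 - 24*6 - 4*6*4*3))*37 - (84 - 184)/(-57 - 184) = (45 + (-240 - 40*12 - 144 - 4*6*12))*37 - (-100)/(-241) = (45 + (-240 - 480 - 144 - 288))*37 - (-1)*(-100)/241 = (45 - 1152)*37 - 1*100/241 = -1107*37 - 100/241 = -40959 - 100/241 = -9871219/241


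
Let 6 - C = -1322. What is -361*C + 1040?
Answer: -478368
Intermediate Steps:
C = 1328 (C = 6 - 1*(-1322) = 6 + 1322 = 1328)
-361*C + 1040 = -361*1328 + 1040 = -479408 + 1040 = -478368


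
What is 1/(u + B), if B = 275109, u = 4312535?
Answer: 1/4587644 ≈ 2.1798e-7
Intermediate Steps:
1/(u + B) = 1/(4312535 + 275109) = 1/4587644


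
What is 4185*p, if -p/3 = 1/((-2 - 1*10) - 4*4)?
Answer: 12555/28 ≈ 448.39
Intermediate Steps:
p = 3/28 (p = -3/((-2 - 1*10) - 4*4) = -3/((-2 - 10) - 16) = -3/(-12 - 16) = -3/(-28) = -3*(-1/28) = 3/28 ≈ 0.10714)
4185*p = 4185*(3/28) = 12555/28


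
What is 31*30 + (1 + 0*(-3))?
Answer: 931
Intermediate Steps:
31*30 + (1 + 0*(-3)) = 930 + (1 + 0) = 930 + 1 = 931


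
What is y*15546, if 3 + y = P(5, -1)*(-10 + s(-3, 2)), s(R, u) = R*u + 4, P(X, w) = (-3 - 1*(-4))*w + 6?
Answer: -979398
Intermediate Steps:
P(X, w) = 6 + w (P(X, w) = (-3 + 4)*w + 6 = 1*w + 6 = w + 6 = 6 + w)
s(R, u) = 4 + R*u
y = -63 (y = -3 + (6 - 1)*(-10 + (4 - 3*2)) = -3 + 5*(-10 + (4 - 6)) = -3 + 5*(-10 - 2) = -3 + 5*(-12) = -3 - 60 = -63)
y*15546 = -63*15546 = -979398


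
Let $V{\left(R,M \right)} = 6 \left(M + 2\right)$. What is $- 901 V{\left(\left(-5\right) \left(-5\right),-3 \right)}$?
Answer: $5406$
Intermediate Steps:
$V{\left(R,M \right)} = 12 + 6 M$ ($V{\left(R,M \right)} = 6 \left(2 + M\right) = 12 + 6 M$)
$- 901 V{\left(\left(-5\right) \left(-5\right),-3 \right)} = - 901 \left(12 + 6 \left(-3\right)\right) = - 901 \left(12 - 18\right) = \left(-901\right) \left(-6\right) = 5406$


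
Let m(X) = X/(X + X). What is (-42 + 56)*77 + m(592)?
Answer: 2157/2 ≈ 1078.5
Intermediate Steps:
m(X) = ½ (m(X) = X/((2*X)) = X*(1/(2*X)) = ½)
(-42 + 56)*77 + m(592) = (-42 + 56)*77 + ½ = 14*77 + ½ = 1078 + ½ = 2157/2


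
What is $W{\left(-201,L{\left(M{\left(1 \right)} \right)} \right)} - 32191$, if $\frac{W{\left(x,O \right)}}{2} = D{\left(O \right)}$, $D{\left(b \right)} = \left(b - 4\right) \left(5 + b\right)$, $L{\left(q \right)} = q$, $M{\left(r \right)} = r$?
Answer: $-32227$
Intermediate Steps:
$D{\left(b \right)} = \left(-4 + b\right) \left(5 + b\right)$
$W{\left(x,O \right)} = -40 + 2 O + 2 O^{2}$ ($W{\left(x,O \right)} = 2 \left(-20 + O + O^{2}\right) = -40 + 2 O + 2 O^{2}$)
$W{\left(-201,L{\left(M{\left(1 \right)} \right)} \right)} - 32191 = \left(-40 + 2 \cdot 1 + 2 \cdot 1^{2}\right) - 32191 = \left(-40 + 2 + 2 \cdot 1\right) - 32191 = \left(-40 + 2 + 2\right) - 32191 = -36 - 32191 = -32227$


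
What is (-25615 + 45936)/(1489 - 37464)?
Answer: -20321/35975 ≈ -0.56486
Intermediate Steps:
(-25615 + 45936)/(1489 - 37464) = 20321/(-35975) = 20321*(-1/35975) = -20321/35975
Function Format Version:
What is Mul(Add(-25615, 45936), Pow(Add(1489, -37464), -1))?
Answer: Rational(-20321, 35975) ≈ -0.56486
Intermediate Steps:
Mul(Add(-25615, 45936), Pow(Add(1489, -37464), -1)) = Mul(20321, Pow(-35975, -1)) = Mul(20321, Rational(-1, 35975)) = Rational(-20321, 35975)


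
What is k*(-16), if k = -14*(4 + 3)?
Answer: 1568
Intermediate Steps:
k = -98 (k = -14*7 = -98)
k*(-16) = -98*(-16) = 1568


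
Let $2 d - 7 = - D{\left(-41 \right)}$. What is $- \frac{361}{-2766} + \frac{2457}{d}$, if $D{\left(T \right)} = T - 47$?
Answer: $\frac{13626419}{262770} \approx 51.857$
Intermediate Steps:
$D{\left(T \right)} = -47 + T$
$d = \frac{95}{2}$ ($d = \frac{7}{2} + \frac{\left(-1\right) \left(-47 - 41\right)}{2} = \frac{7}{2} + \frac{\left(-1\right) \left(-88\right)}{2} = \frac{7}{2} + \frac{1}{2} \cdot 88 = \frac{7}{2} + 44 = \frac{95}{2} \approx 47.5$)
$- \frac{361}{-2766} + \frac{2457}{d} = - \frac{361}{-2766} + \frac{2457}{\frac{95}{2}} = \left(-361\right) \left(- \frac{1}{2766}\right) + 2457 \cdot \frac{2}{95} = \frac{361}{2766} + \frac{4914}{95} = \frac{13626419}{262770}$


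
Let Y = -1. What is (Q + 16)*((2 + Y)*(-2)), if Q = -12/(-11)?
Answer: -376/11 ≈ -34.182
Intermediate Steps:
Q = 12/11 (Q = -12*(-1/11) = 12/11 ≈ 1.0909)
(Q + 16)*((2 + Y)*(-2)) = (12/11 + 16)*((2 - 1)*(-2)) = 188*(1*(-2))/11 = (188/11)*(-2) = -376/11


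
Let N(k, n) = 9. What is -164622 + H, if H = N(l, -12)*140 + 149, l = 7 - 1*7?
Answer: -163213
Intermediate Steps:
l = 0 (l = 7 - 7 = 0)
H = 1409 (H = 9*140 + 149 = 1260 + 149 = 1409)
-164622 + H = -164622 + 1409 = -163213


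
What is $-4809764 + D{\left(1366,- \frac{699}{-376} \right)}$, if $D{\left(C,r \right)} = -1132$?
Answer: $-4810896$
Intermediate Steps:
$-4809764 + D{\left(1366,- \frac{699}{-376} \right)} = -4809764 - 1132 = -4810896$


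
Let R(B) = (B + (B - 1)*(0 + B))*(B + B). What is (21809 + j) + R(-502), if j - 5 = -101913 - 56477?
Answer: -253148592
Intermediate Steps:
R(B) = 2*B*(B + B*(-1 + B)) (R(B) = (B + (-1 + B)*B)*(2*B) = (B + B*(-1 + B))*(2*B) = 2*B*(B + B*(-1 + B)))
j = -158385 (j = 5 + (-101913 - 56477) = 5 - 158390 = -158385)
(21809 + j) + R(-502) = (21809 - 158385) + 2*(-502)³ = -136576 + 2*(-126506008) = -136576 - 253012016 = -253148592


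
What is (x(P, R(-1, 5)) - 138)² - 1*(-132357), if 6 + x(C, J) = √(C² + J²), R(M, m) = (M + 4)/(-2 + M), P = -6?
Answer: 153130 - 288*√37 ≈ 1.5138e+5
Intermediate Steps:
R(M, m) = (4 + M)/(-2 + M)
x(C, J) = -6 + √(C² + J²)
(x(P, R(-1, 5)) - 138)² - 1*(-132357) = ((-6 + √((-6)² + ((4 - 1)/(-2 - 1))²)) - 138)² - 1*(-132357) = ((-6 + √(36 + (3/(-3))²)) - 138)² + 132357 = ((-6 + √(36 + (-⅓*3)²)) - 138)² + 132357 = ((-6 + √(36 + (-1)²)) - 138)² + 132357 = ((-6 + √(36 + 1)) - 138)² + 132357 = ((-6 + √37) - 138)² + 132357 = (-144 + √37)² + 132357 = 132357 + (-144 + √37)²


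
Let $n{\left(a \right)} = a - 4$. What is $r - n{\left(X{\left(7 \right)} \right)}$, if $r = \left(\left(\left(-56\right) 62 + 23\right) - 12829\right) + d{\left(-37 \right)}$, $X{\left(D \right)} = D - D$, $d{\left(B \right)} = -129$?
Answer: $-16403$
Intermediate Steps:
$X{\left(D \right)} = 0$
$n{\left(a \right)} = -4 + a$ ($n{\left(a \right)} = a - 4 = -4 + a$)
$r = -16407$ ($r = \left(\left(\left(-56\right) 62 + 23\right) - 12829\right) - 129 = \left(\left(-3472 + 23\right) - 12829\right) - 129 = \left(-3449 - 12829\right) - 129 = -16278 - 129 = -16407$)
$r - n{\left(X{\left(7 \right)} \right)} = -16407 - \left(-4 + 0\right) = -16407 - -4 = -16407 + 4 = -16403$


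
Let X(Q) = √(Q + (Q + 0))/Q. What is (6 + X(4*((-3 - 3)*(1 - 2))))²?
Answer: (36 + √3)²/36 ≈ 39.547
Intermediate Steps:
X(Q) = √2/√Q (X(Q) = √(Q + Q)/Q = √(2*Q)/Q = (√2*√Q)/Q = √2/√Q)
(6 + X(4*((-3 - 3)*(1 - 2))))² = (6 + √2/√(4*((-3 - 3)*(1 - 2))))² = (6 + √2/√(4*(-6*(-1))))² = (6 + √2/√(4*6))² = (6 + √2/√24)² = (6 + √2*(√6/12))² = (6 + √3/6)²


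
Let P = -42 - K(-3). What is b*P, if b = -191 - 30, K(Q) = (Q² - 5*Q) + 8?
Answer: 16354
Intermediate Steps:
K(Q) = 8 + Q² - 5*Q
P = -74 (P = -42 - (8 + (-3)² - 5*(-3)) = -42 - (8 + 9 + 15) = -42 - 1*32 = -42 - 32 = -74)
b = -221
b*P = -221*(-74) = 16354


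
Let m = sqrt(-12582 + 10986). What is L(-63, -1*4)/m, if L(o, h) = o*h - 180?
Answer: -12*I*sqrt(399)/133 ≈ -1.8023*I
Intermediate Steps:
L(o, h) = -180 + h*o (L(o, h) = h*o - 180 = -180 + h*o)
m = 2*I*sqrt(399) (m = sqrt(-1596) = 2*I*sqrt(399) ≈ 39.95*I)
L(-63, -1*4)/m = (-180 - 1*4*(-63))/((2*I*sqrt(399))) = (-180 - 4*(-63))*(-I*sqrt(399)/798) = (-180 + 252)*(-I*sqrt(399)/798) = 72*(-I*sqrt(399)/798) = -12*I*sqrt(399)/133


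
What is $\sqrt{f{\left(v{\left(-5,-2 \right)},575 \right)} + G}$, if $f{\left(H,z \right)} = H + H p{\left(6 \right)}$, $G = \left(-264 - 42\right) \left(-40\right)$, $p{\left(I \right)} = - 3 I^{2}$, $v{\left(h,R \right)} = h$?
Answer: $5 \sqrt{511} \approx 113.03$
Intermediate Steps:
$G = 12240$ ($G = \left(-306\right) \left(-40\right) = 12240$)
$f{\left(H,z \right)} = - 107 H$ ($f{\left(H,z \right)} = H + H \left(- 3 \cdot 6^{2}\right) = H + H \left(\left(-3\right) 36\right) = H + H \left(-108\right) = H - 108 H = - 107 H$)
$\sqrt{f{\left(v{\left(-5,-2 \right)},575 \right)} + G} = \sqrt{\left(-107\right) \left(-5\right) + 12240} = \sqrt{535 + 12240} = \sqrt{12775} = 5 \sqrt{511}$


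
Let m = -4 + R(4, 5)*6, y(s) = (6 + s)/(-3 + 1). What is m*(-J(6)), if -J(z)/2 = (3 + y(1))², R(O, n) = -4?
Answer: -14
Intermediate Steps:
y(s) = -3 - s/2 (y(s) = (6 + s)/(-2) = (6 + s)*(-½) = -3 - s/2)
J(z) = -½ (J(z) = -2*(3 + (-3 - ½*1))² = -2*(3 + (-3 - ½))² = -2*(3 - 7/2)² = -2*(-½)² = -2*¼ = -½)
m = -28 (m = -4 - 4*6 = -4 - 24 = -28)
m*(-J(6)) = -(-28)*(-1)/2 = -28*½ = -14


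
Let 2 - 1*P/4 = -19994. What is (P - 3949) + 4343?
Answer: 80378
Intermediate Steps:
P = 79984 (P = 8 - 4*(-19994) = 8 + 79976 = 79984)
(P - 3949) + 4343 = (79984 - 3949) + 4343 = 76035 + 4343 = 80378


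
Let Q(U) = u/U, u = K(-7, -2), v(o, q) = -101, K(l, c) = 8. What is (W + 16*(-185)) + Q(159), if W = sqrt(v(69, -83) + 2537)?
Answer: -470632/159 + 2*sqrt(609) ≈ -2910.6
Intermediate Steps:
u = 8
Q(U) = 8/U
W = 2*sqrt(609) (W = sqrt(-101 + 2537) = sqrt(2436) = 2*sqrt(609) ≈ 49.356)
(W + 16*(-185)) + Q(159) = (2*sqrt(609) + 16*(-185)) + 8/159 = (2*sqrt(609) - 2960) + 8*(1/159) = (-2960 + 2*sqrt(609)) + 8/159 = -470632/159 + 2*sqrt(609)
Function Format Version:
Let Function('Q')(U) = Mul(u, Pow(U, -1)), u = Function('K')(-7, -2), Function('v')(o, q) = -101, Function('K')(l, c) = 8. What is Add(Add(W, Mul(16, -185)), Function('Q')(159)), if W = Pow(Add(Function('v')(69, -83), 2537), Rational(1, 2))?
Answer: Add(Rational(-470632, 159), Mul(2, Pow(609, Rational(1, 2)))) ≈ -2910.6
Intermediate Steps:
u = 8
Function('Q')(U) = Mul(8, Pow(U, -1))
W = Mul(2, Pow(609, Rational(1, 2))) (W = Pow(Add(-101, 2537), Rational(1, 2)) = Pow(2436, Rational(1, 2)) = Mul(2, Pow(609, Rational(1, 2))) ≈ 49.356)
Add(Add(W, Mul(16, -185)), Function('Q')(159)) = Add(Add(Mul(2, Pow(609, Rational(1, 2))), Mul(16, -185)), Mul(8, Pow(159, -1))) = Add(Add(Mul(2, Pow(609, Rational(1, 2))), -2960), Mul(8, Rational(1, 159))) = Add(Add(-2960, Mul(2, Pow(609, Rational(1, 2)))), Rational(8, 159)) = Add(Rational(-470632, 159), Mul(2, Pow(609, Rational(1, 2))))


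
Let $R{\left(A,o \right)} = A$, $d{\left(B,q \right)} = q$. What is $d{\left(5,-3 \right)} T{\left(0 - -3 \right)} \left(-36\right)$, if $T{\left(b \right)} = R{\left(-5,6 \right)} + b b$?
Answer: $432$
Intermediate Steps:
$T{\left(b \right)} = -5 + b^{2}$ ($T{\left(b \right)} = -5 + b b = -5 + b^{2}$)
$d{\left(5,-3 \right)} T{\left(0 - -3 \right)} \left(-36\right) = - 3 \left(-5 + \left(0 - -3\right)^{2}\right) \left(-36\right) = - 3 \left(-5 + \left(0 + 3\right)^{2}\right) \left(-36\right) = - 3 \left(-5 + 3^{2}\right) \left(-36\right) = - 3 \left(-5 + 9\right) \left(-36\right) = \left(-3\right) 4 \left(-36\right) = \left(-12\right) \left(-36\right) = 432$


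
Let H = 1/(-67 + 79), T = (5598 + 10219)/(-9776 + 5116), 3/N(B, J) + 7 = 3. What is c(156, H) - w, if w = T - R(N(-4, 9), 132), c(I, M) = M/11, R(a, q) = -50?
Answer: -3582937/76890 ≈ -46.598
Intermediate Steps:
N(B, J) = -¾ (N(B, J) = 3/(-7 + 3) = 3/(-4) = 3*(-¼) = -¾)
T = -15817/4660 (T = 15817/(-4660) = 15817*(-1/4660) = -15817/4660 ≈ -3.3942)
H = 1/12 ≈ 0.083333
c(I, M) = M/11 (c(I, M) = M*(1/11) = M/11)
w = 217183/4660 (w = -15817/4660 - 1*(-50) = -15817/4660 + 50 = 217183/4660 ≈ 46.606)
c(156, H) - w = (1/11)*(1/12) - 1*217183/4660 = 1/132 - 217183/4660 = -3582937/76890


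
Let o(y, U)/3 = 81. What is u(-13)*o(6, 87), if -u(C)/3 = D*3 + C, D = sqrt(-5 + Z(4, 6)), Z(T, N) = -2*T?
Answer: 9477 - 2187*I*sqrt(13) ≈ 9477.0 - 7885.3*I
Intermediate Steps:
o(y, U) = 243 (o(y, U) = 3*81 = 243)
D = I*sqrt(13) (D = sqrt(-5 - 2*4) = sqrt(-5 - 8) = sqrt(-13) = I*sqrt(13) ≈ 3.6056*I)
u(C) = -3*C - 9*I*sqrt(13) (u(C) = -3*((I*sqrt(13))*3 + C) = -3*(3*I*sqrt(13) + C) = -3*(C + 3*I*sqrt(13)) = -3*C - 9*I*sqrt(13))
u(-13)*o(6, 87) = (-3*(-13) - 9*I*sqrt(13))*243 = (39 - 9*I*sqrt(13))*243 = 9477 - 2187*I*sqrt(13)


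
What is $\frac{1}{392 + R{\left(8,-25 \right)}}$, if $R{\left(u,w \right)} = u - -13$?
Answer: $\frac{1}{413} \approx 0.0024213$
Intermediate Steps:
$R{\left(u,w \right)} = 13 + u$ ($R{\left(u,w \right)} = u + 13 = 13 + u$)
$\frac{1}{392 + R{\left(8,-25 \right)}} = \frac{1}{392 + \left(13 + 8\right)} = \frac{1}{392 + 21} = \frac{1}{413}$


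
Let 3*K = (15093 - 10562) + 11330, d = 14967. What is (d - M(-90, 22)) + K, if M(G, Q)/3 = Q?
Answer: 20188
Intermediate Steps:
M(G, Q) = 3*Q
K = 5287 (K = ((15093 - 10562) + 11330)/3 = (4531 + 11330)/3 = (⅓)*15861 = 5287)
(d - M(-90, 22)) + K = (14967 - 3*22) + 5287 = (14967 - 1*66) + 5287 = (14967 - 66) + 5287 = 14901 + 5287 = 20188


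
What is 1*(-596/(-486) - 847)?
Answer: -205523/243 ≈ -845.77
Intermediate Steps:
1*(-596/(-486) - 847) = 1*(-596*(-1/486) - 847) = 1*(298/243 - 847) = 1*(-205523/243) = -205523/243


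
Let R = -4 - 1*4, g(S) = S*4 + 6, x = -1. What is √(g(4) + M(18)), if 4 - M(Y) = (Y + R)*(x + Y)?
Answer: 12*I ≈ 12.0*I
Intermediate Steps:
g(S) = 6 + 4*S (g(S) = 4*S + 6 = 6 + 4*S)
R = -8 (R = -4 - 4 = -8)
M(Y) = 4 - (-1 + Y)*(-8 + Y) (M(Y) = 4 - (Y - 8)*(-1 + Y) = 4 - (-8 + Y)*(-1 + Y) = 4 - (-1 + Y)*(-8 + Y))
√(g(4) + M(18)) = √((6 + 4*4) + (-4 - 1*18² + 9*18)) = √((6 + 16) + (-4 - 1*324 + 162)) = √(22 + (-4 - 324 + 162)) = √(22 - 166) = √(-144) = 12*I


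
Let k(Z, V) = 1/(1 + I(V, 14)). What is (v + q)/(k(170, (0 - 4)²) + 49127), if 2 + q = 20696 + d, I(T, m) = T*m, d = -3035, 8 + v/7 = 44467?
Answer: 9249525/1381697 ≈ 6.6943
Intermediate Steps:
v = 311213 (v = -56 + 7*44467 = -56 + 311269 = 311213)
q = 17659 (q = -2 + (20696 - 3035) = -2 + 17661 = 17659)
k(Z, V) = 1/(1 + 14*V) (k(Z, V) = 1/(1 + V*14) = 1/(1 + 14*V))
(v + q)/(k(170, (0 - 4)²) + 49127) = (311213 + 17659)/(1/(1 + 14*(0 - 4)²) + 49127) = 328872/(1/(1 + 14*(-4)²) + 49127) = 328872/(1/(1 + 14*16) + 49127) = 328872/(1/(1 + 224) + 49127) = 328872/(1/225 + 49127) = 328872/(11053576/225) = 328872*(225/11053576) = 9249525/1381697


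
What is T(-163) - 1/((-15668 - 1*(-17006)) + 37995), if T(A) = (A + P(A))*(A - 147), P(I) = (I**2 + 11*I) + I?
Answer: -298124473501/39333 ≈ -7.5795e+6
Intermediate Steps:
P(I) = I**2 + 12*I
T(A) = (-147 + A)*(A + A*(12 + A)) (T(A) = (A + A*(12 + A))*(A - 147) = (A + A*(12 + A))*(-147 + A) = (-147 + A)*(A + A*(12 + A)))
T(-163) - 1/((-15668 - 1*(-17006)) + 37995) = -163*(-1911 + (-163)**2 - 134*(-163)) - 1/((-15668 - 1*(-17006)) + 37995) = -163*(-1911 + 26569 + 21842) - 1/((-15668 + 17006) + 37995) = -163*46500 - 1/(1338 + 37995) = -7579500 - 1/39333 = -298124473501/39333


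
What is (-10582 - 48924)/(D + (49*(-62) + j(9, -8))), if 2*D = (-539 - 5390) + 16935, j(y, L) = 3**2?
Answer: -29753/1237 ≈ -24.053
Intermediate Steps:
j(y, L) = 9
D = 5503 (D = ((-539 - 5390) + 16935)/2 = (-5929 + 16935)/2 = (1/2)*11006 = 5503)
(-10582 - 48924)/(D + (49*(-62) + j(9, -8))) = (-10582 - 48924)/(5503 + (49*(-62) + 9)) = -59506/(5503 + (-3038 + 9)) = -59506/(5503 - 3029) = -59506/2474 = -59506*1/2474 = -29753/1237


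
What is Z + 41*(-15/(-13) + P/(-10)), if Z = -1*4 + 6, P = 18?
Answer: -1592/65 ≈ -24.492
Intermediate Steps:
Z = 2 (Z = -4 + 6 = 2)
Z + 41*(-15/(-13) + P/(-10)) = 2 + 41*(-15/(-13) + 18/(-10)) = 2 + 41*(-15*(-1/13) + 18*(-⅒)) = 2 + 41*(15/13 - 9/5) = 2 + 41*(-42/65) = 2 - 1722/65 = -1592/65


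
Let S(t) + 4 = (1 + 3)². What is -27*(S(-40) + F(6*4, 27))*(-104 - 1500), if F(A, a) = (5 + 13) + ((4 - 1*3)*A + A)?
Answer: 3378024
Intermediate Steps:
F(A, a) = 18 + 2*A (F(A, a) = 18 + ((4 - 3)*A + A) = 18 + (1*A + A) = 18 + (A + A) = 18 + 2*A)
S(t) = 12 (S(t) = -4 + (1 + 3)² = -4 + 4² = -4 + 16 = 12)
-27*(S(-40) + F(6*4, 27))*(-104 - 1500) = -27*(12 + (18 + 2*(6*4)))*(-104 - 1500) = -27*(12 + (18 + 2*24))*(-1604) = -27*(12 + (18 + 48))*(-1604) = -27*(12 + 66)*(-1604) = -2106*(-1604) = -27*(-125112) = 3378024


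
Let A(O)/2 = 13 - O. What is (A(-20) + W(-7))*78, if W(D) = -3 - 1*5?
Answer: 4524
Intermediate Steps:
W(D) = -8 (W(D) = -3 - 5 = -8)
A(O) = 26 - 2*O (A(O) = 2*(13 - O) = 26 - 2*O)
(A(-20) + W(-7))*78 = ((26 - 2*(-20)) - 8)*78 = ((26 + 40) - 8)*78 = (66 - 8)*78 = 58*78 = 4524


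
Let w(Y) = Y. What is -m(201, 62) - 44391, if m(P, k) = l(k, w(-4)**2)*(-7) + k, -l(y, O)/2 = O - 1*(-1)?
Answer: -44691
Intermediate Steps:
l(y, O) = -2 - 2*O (l(y, O) = -2*(O - 1*(-1)) = -2*(O + 1) = -2*(1 + O) = -2 - 2*O)
m(P, k) = 238 + k (m(P, k) = (-2 - 2*(-4)**2)*(-7) + k = (-2 - 2*16)*(-7) + k = (-2 - 32)*(-7) + k = -34*(-7) + k = 238 + k)
-m(201, 62) - 44391 = -(238 + 62) - 44391 = -1*300 - 44391 = -300 - 44391 = -44691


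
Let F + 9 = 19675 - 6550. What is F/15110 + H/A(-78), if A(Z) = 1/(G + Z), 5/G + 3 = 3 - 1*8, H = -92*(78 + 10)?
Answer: 4809126698/7555 ≈ 6.3655e+5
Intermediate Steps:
F = 13116 (F = -9 + (19675 - 6550) = -9 + 13125 = 13116)
H = -8096 (H = -92*88 = -8096)
G = -5/8 (G = 5/(-3 + (3 - 1*8)) = 5/(-3 + (3 - 8)) = 5/(-3 - 5) = 5/(-8) = 5*(-1/8) = -5/8 ≈ -0.62500)
A(Z) = 1/(-5/8 + Z)
F/15110 + H/A(-78) = 13116/15110 - 8096/(8/(-5 + 8*(-78))) = 13116*(1/15110) - 8096/(8/(-5 - 624)) = 6558/7555 - 8096/(8/(-629)) = 6558/7555 - 8096/(8*(-1/629)) = 6558/7555 - 8096/(-8/629) = 6558/7555 - 8096*(-629/8) = 6558/7555 + 636548 = 4809126698/7555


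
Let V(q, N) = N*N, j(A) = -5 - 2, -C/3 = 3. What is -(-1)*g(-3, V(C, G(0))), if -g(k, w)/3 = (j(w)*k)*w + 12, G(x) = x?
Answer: -36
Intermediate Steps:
C = -9 (C = -3*3 = -9)
j(A) = -7
V(q, N) = N²
g(k, w) = -36 + 21*k*w (g(k, w) = -3*((-7*k)*w + 12) = -3*(-7*k*w + 12) = -3*(12 - 7*k*w) = -36 + 21*k*w)
-(-1)*g(-3, V(C, G(0))) = -(-1)*(-36 + 21*(-3)*0²) = -(-1)*(-36 + 21*(-3)*0) = -(-1)*(-36 + 0) = -(-1)*(-36) = -1*36 = -36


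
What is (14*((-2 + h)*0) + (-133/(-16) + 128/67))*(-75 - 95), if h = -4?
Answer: -931515/536 ≈ -1737.9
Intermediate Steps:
(14*((-2 + h)*0) + (-133/(-16) + 128/67))*(-75 - 95) = (14*((-2 - 4)*0) + (-133/(-16) + 128/67))*(-75 - 95) = (14*(-6*0) + (-133*(-1/16) + 128*(1/67)))*(-170) = (14*0 + (133/16 + 128/67))*(-170) = (0 + 10959/1072)*(-170) = (10959/1072)*(-170) = -931515/536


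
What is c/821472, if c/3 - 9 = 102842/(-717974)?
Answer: 1589731/49149628144 ≈ 3.2345e-5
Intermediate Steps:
c = 9538386/358987 (c = 27 + 3*(102842/(-717974)) = 27 + 3*(102842*(-1/717974)) = 27 + 3*(-51421/358987) = 27 - 154263/358987 = 9538386/358987 ≈ 26.570)
c/821472 = (9538386/358987)/821472 = (9538386/358987)*(1/821472) = 1589731/49149628144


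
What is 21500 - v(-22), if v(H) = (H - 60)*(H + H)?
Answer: 17892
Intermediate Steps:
v(H) = 2*H*(-60 + H) (v(H) = (-60 + H)*(2*H) = 2*H*(-60 + H))
21500 - v(-22) = 21500 - 2*(-22)*(-60 - 22) = 21500 - 2*(-22)*(-82) = 21500 - 1*3608 = 21500 - 3608 = 17892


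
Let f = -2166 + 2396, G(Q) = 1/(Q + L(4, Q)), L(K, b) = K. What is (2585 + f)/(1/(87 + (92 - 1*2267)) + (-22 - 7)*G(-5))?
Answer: 5877720/60551 ≈ 97.071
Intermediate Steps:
G(Q) = 1/(4 + Q) (G(Q) = 1/(Q + 4) = 1/(4 + Q))
f = 230
(2585 + f)/(1/(87 + (92 - 1*2267)) + (-22 - 7)*G(-5)) = (2585 + 230)/(1/(87 + (92 - 1*2267)) + (-22 - 7)/(4 - 5)) = 2815/(1/(87 + (92 - 2267)) - 29/(-1)) = 2815/(1/(87 - 2175) - 29*(-1)) = 2815/(1/(-2088) + 29) = 2815/(-1/2088 + 29) = 2815/(60551/2088) = 2815*(2088/60551) = 5877720/60551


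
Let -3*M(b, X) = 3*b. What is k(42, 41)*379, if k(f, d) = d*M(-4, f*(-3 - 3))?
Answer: 62156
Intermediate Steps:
M(b, X) = -b
k(f, d) = 4*d (k(f, d) = d*(-1*(-4)) = d*4 = 4*d)
k(42, 41)*379 = (4*41)*379 = 164*379 = 62156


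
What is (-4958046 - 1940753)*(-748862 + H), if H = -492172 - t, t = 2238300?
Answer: 24003225919866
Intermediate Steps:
H = -2730472 (H = -492172 - 1*2238300 = -492172 - 2238300 = -2730472)
(-4958046 - 1940753)*(-748862 + H) = (-4958046 - 1940753)*(-748862 - 2730472) = -6898799*(-3479334) = 24003225919866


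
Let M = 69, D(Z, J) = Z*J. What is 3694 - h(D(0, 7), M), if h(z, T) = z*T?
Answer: 3694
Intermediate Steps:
D(Z, J) = J*Z
h(z, T) = T*z
3694 - h(D(0, 7), M) = 3694 - 69*7*0 = 3694 - 69*0 = 3694 - 1*0 = 3694 + 0 = 3694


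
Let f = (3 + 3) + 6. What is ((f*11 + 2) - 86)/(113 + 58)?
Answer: 16/57 ≈ 0.28070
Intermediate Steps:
f = 12 (f = 6 + 6 = 12)
((f*11 + 2) - 86)/(113 + 58) = ((12*11 + 2) - 86)/(113 + 58) = ((132 + 2) - 86)/171 = (134 - 86)*(1/171) = 48*(1/171) = 16/57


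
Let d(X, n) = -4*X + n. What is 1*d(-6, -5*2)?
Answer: 14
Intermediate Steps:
d(X, n) = n - 4*X
1*d(-6, -5*2) = 1*(-5*2 - 4*(-6)) = 1*(-10 + 24) = 1*14 = 14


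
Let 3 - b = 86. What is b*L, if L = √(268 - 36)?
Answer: -166*√58 ≈ -1264.2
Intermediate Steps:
b = -83 (b = 3 - 1*86 = 3 - 86 = -83)
L = 2*√58 (L = √232 = 2*√58 ≈ 15.232)
b*L = -166*√58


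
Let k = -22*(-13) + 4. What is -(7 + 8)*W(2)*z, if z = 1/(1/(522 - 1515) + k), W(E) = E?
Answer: -29790/287969 ≈ -0.10345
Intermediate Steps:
k = 290 (k = 286 + 4 = 290)
z = 993/287969 (z = 1/(1/(522 - 1515) + 290) = 1/(1/(-993) + 290) = 1/(-1/993 + 290) = 1/(287969/993) = 993/287969 ≈ 0.0034483)
-(7 + 8)*W(2)*z = -(7 + 8)*2*993/287969 = -15*2*993/287969 = -30*993/287969 = -1*29790/287969 = -29790/287969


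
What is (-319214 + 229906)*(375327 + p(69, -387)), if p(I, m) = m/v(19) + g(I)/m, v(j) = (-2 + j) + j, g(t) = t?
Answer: -4323915877411/129 ≈ -3.3519e+10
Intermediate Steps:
v(j) = -2 + 2*j
p(I, m) = m/36 + I/m (p(I, m) = m/(-2 + 2*19) + I/m = m/(-2 + 38) + I/m = m/36 + I/m)
(-319214 + 229906)*(375327 + p(69, -387)) = (-319214 + 229906)*(375327 + ((1/36)*(-387) + 69/(-387))) = -89308*(375327 + (-43/4 + 69*(-1/387))) = -89308*(375327 + (-43/4 - 23/129)) = -89308*(375327 - 5639/516) = -89308*193663093/516 = -4323915877411/129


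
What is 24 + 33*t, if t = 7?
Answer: 255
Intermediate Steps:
24 + 33*t = 24 + 33*7 = 24 + 231 = 255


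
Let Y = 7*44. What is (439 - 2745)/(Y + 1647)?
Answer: -2306/1955 ≈ -1.1795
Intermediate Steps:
Y = 308
(439 - 2745)/(Y + 1647) = (439 - 2745)/(308 + 1647) = -2306/1955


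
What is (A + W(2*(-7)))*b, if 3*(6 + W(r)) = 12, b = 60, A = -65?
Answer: -4020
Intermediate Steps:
W(r) = -2 (W(r) = -6 + (⅓)*12 = -6 + 4 = -2)
(A + W(2*(-7)))*b = (-65 - 2)*60 = -67*60 = -4020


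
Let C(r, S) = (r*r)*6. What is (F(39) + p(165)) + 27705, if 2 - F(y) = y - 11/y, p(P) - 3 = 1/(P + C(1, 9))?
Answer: 61513273/2223 ≈ 27671.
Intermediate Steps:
C(r, S) = 6*r² (C(r, S) = r²*6 = 6*r²)
p(P) = 3 + 1/(6 + P) (p(P) = 3 + 1/(P + 6*1²) = 3 + 1/(P + 6*1) = 3 + 1/(P + 6) = 3 + 1/(6 + P))
F(y) = 2 - y + 11/y (F(y) = 2 - (y - 11/y) = 2 + (-y + 11/y) = 2 - y + 11/y)
(F(39) + p(165)) + 27705 = ((2 - 1*39 + 11/39) + (19 + 3*165)/(6 + 165)) + 27705 = ((2 - 39 + 11*(1/39)) + (19 + 495)/171) + 27705 = ((2 - 39 + 11/39) + (1/171)*514) + 27705 = (-1432/39 + 514/171) + 27705 = -74942/2223 + 27705 = 61513273/2223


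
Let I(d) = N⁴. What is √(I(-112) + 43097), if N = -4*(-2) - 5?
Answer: √43178 ≈ 207.79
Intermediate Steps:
N = 3 (N = 8 - 5 = 3)
I(d) = 81 (I(d) = 3⁴ = 81)
√(I(-112) + 43097) = √(81 + 43097) = √43178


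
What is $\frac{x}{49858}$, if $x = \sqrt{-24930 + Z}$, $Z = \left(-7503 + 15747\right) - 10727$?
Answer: $\frac{i \sqrt{27413}}{49858} \approx 0.0033208 i$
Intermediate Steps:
$Z = -2483$ ($Z = 8244 - 10727 = -2483$)
$x = i \sqrt{27413}$ ($x = \sqrt{-24930 - 2483} = \sqrt{-27413} = i \sqrt{27413} \approx 165.57 i$)
$\frac{x}{49858} = \frac{i \sqrt{27413}}{49858}$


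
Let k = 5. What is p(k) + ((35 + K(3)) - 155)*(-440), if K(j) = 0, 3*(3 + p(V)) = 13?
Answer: 158404/3 ≈ 52801.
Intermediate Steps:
p(V) = 4/3 (p(V) = -3 + (1/3)*13 = -3 + 13/3 = 4/3)
p(k) + ((35 + K(3)) - 155)*(-440) = 4/3 + ((35 + 0) - 155)*(-440) = 4/3 + (35 - 155)*(-440) = 4/3 - 120*(-440) = 4/3 + 52800 = 158404/3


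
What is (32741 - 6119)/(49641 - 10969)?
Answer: 13311/19336 ≈ 0.68841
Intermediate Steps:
(32741 - 6119)/(49641 - 10969) = 26622/38672 = 26622*(1/38672) = 13311/19336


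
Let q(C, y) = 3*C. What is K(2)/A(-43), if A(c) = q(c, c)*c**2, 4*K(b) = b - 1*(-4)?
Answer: -1/159014 ≈ -6.2888e-6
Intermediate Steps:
K(b) = 1 + b/4 (K(b) = (b - 1*(-4))/4 = (b + 4)/4 = (4 + b)/4 = 1 + b/4)
A(c) = 3*c**3 (A(c) = (3*c)*c**2 = 3*c**3)
K(2)/A(-43) = (1 + (1/4)*2)/((3*(-43)**3)) = (1 + 1/2)/((3*(-79507))) = (3/2)/(-238521) = -1/238521*3/2 = -1/159014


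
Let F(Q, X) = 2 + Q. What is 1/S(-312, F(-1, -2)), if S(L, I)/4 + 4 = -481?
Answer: -1/1940 ≈ -0.00051546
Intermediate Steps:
S(L, I) = -1940 (S(L, I) = -16 + 4*(-481) = -16 - 1924 = -1940)
1/S(-312, F(-1, -2)) = 1/(-1940) = -1/1940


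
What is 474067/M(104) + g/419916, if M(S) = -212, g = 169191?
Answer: -8293018745/3709258 ≈ -2235.8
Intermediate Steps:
474067/M(104) + g/419916 = 474067/(-212) + 169191/419916 = 474067*(-1/212) + 169191*(1/419916) = -474067/212 + 56397/139972 = -8293018745/3709258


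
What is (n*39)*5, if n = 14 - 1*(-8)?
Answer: 4290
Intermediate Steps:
n = 22 (n = 14 + 8 = 22)
(n*39)*5 = (22*39)*5 = 858*5 = 4290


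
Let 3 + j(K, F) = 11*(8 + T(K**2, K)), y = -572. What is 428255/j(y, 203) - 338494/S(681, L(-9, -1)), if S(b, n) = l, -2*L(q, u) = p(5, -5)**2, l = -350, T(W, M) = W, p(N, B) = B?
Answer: 609213345548/629844075 ≈ 967.25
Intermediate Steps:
L(q, u) = -25/2 (L(q, u) = -1/2*(-5)**2 = -1/2*25 = -25/2)
S(b, n) = -350
j(K, F) = 85 + 11*K**2 (j(K, F) = -3 + 11*(8 + K**2) = -3 + (88 + 11*K**2) = 85 + 11*K**2)
428255/j(y, 203) - 338494/S(681, L(-9, -1)) = 428255/(85 + 11*(-572)**2) - 338494/(-350) = 428255/(85 + 11*327184) - 338494*(-1/350) = 428255/(85 + 3599024) + 169247/175 = 428255/3599109 + 169247/175 = 609213345548/629844075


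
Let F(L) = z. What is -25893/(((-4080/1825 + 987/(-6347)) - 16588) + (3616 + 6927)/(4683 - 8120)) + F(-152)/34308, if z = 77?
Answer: 590284825774638379/377739122417615736 ≈ 1.5627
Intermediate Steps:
F(L) = 77
-25893/(((-4080/1825 + 987/(-6347)) - 16588) + (3616 + 6927)/(4683 - 8120)) + F(-152)/34308 = -25893/(((-4080/1825 + 987/(-6347)) - 16588) + (3616 + 6927)/(4683 - 8120)) + 77/34308 = -25893/(((-4080*1/1825 + 987*(-1/6347)) - 16588) + 10543/(-3437)) + 77*(1/34308) = -25893/(((-816/365 - 987/6347) - 16588) + 10543*(-1/3437)) + 77/34308 = -25893/((-5539407/2316655 - 16588) - 10543/3437) + 77/34308 = -25893/(-38434212547/2316655 - 10543/3437) + 77/34308 = -25893/(-132122813017704/7962343235) + 77/34308 = -25893*(-7962343235/132122813017704) + 77/34308 = 68722984461285/44040937672568 + 77/34308 = 590284825774638379/377739122417615736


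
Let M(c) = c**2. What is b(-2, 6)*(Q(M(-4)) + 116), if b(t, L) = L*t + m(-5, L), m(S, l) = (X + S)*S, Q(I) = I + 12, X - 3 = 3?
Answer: -2448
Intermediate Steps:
X = 6 (X = 3 + 3 = 6)
Q(I) = 12 + I
m(S, l) = S*(6 + S) (m(S, l) = (6 + S)*S = S*(6 + S))
b(t, L) = -5 + L*t (b(t, L) = L*t - 5*(6 - 5) = L*t - 5*1 = L*t - 5 = -5 + L*t)
b(-2, 6)*(Q(M(-4)) + 116) = (-5 + 6*(-2))*((12 + (-4)**2) + 116) = (-5 - 12)*((12 + 16) + 116) = -17*(28 + 116) = -17*144 = -2448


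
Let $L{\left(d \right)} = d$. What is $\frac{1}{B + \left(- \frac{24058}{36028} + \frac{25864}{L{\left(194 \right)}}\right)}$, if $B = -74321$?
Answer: $- \frac{1747358}{129633603683} \approx -1.3479 \cdot 10^{-5}$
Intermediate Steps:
$\frac{1}{B + \left(- \frac{24058}{36028} + \frac{25864}{L{\left(194 \right)}}\right)} = \frac{1}{-74321 + \left(- \frac{24058}{36028} + \frac{25864}{194}\right)} = \frac{1}{-74321 + \left(\left(-24058\right) \frac{1}{36028} + 25864 \cdot \frac{1}{194}\right)} = \frac{1}{-74321 + \left(- \frac{12029}{18014} + \frac{12932}{97}\right)} = \frac{1}{-74321 + \frac{231790235}{1747358}} = \frac{1}{- \frac{129633603683}{1747358}} = - \frac{1747358}{129633603683}$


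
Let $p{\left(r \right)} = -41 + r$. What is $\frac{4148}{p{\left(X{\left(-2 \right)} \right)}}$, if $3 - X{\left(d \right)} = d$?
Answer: $- \frac{1037}{9} \approx -115.22$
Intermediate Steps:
$X{\left(d \right)} = 3 - d$
$\frac{4148}{p{\left(X{\left(-2 \right)} \right)}} = \frac{4148}{-41 + \left(3 - -2\right)} = \frac{4148}{-41 + \left(3 + 2\right)} = \frac{4148}{-41 + 5} = \frac{4148}{-36} = 4148 \left(- \frac{1}{36}\right) = - \frac{1037}{9}$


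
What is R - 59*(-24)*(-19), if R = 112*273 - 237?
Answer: 3435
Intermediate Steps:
R = 30339 (R = 30576 - 237 = 30339)
R - 59*(-24)*(-19) = 30339 - 59*(-24)*(-19) = 30339 + 1416*(-19) = 30339 - 26904 = 3435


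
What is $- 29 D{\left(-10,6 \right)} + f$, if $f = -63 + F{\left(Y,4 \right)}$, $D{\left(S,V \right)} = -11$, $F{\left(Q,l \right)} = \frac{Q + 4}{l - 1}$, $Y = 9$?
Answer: $\frac{781}{3} \approx 260.33$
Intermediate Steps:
$F{\left(Q,l \right)} = \frac{4 + Q}{-1 + l}$
$f = - \frac{176}{3}$ ($f = -63 + \frac{4 + 9}{-1 + 4} = -63 + \frac{1}{3} \cdot 13 = -63 + \frac{13}{3} = - \frac{176}{3} \approx -58.667$)
$- 29 D{\left(-10,6 \right)} + f = \left(-29\right) \left(-11\right) - \frac{176}{3} = 319 - \frac{176}{3} = \frac{781}{3}$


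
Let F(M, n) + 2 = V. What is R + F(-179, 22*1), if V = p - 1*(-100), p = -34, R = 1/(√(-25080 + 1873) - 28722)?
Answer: 52798466702/824976491 - I*√23207/824976491 ≈ 64.0 - 1.8466e-7*I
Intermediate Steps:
R = 1/(-28722 + I*√23207) (R = 1/(√(-23207) - 28722) = 1/(I*√23207 - 28722) = 1/(-28722 + I*√23207) ≈ -3.4816e-5 - 1.847e-7*I)
V = 66 (V = -34 - 1*(-100) = -34 + 100 = 66)
F(M, n) = 64 (F(M, n) = -2 + 66 = 64)
R + F(-179, 22*1) = (-28722/824976491 - I*√23207/824976491) + 64 = 52798466702/824976491 - I*√23207/824976491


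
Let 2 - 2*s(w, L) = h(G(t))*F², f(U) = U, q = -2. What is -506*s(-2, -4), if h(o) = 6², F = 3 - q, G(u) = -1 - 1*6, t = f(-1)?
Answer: 227194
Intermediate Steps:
t = -1
G(u) = -7 (G(u) = -1 - 6 = -7)
F = 5 (F = 3 - 1*(-2) = 3 + 2 = 5)
h(o) = 36
s(w, L) = -449 (s(w, L) = 1 - 18*5² = 1 - 18*25 = 1 - ½*900 = 1 - 450 = -449)
-506*s(-2, -4) = -506*(-449) = 227194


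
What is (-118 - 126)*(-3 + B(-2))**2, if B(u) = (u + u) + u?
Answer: -19764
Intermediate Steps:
B(u) = 3*u (B(u) = 2*u + u = 3*u)
(-118 - 126)*(-3 + B(-2))**2 = (-118 - 126)*(-3 + 3*(-2))**2 = -244*(-3 - 6)**2 = -244*(-9)**2 = -244*81 = -19764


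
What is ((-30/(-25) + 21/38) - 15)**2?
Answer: 6335289/36100 ≈ 175.49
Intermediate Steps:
((-30/(-25) + 21/38) - 15)**2 = ((-30*(-1/25) + 21*(1/38)) - 15)**2 = ((6/5 + 21/38) - 15)**2 = (333/190 - 15)**2 = (-2517/190)**2 = 6335289/36100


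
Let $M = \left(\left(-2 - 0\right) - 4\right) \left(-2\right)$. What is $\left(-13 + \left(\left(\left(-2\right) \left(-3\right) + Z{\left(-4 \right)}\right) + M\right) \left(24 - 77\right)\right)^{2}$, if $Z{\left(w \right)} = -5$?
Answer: $492804$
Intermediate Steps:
$M = 12$ ($M = \left(\left(-2 + 0\right) - 4\right) \left(-2\right) = \left(-2 - 4\right) \left(-2\right) = \left(-6\right) \left(-2\right) = 12$)
$\left(-13 + \left(\left(\left(-2\right) \left(-3\right) + Z{\left(-4 \right)}\right) + M\right) \left(24 - 77\right)\right)^{2} = \left(-13 + \left(\left(\left(-2\right) \left(-3\right) - 5\right) + 12\right) \left(24 - 77\right)\right)^{2} = \left(-13 + \left(\left(6 - 5\right) + 12\right) \left(-53\right)\right)^{2} = \left(-13 + \left(1 + 12\right) \left(-53\right)\right)^{2} = \left(-13 + 13 \left(-53\right)\right)^{2} = \left(-13 - 689\right)^{2} = \left(-702\right)^{2} = 492804$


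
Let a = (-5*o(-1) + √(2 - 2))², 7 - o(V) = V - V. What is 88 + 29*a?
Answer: 35613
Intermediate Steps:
o(V) = 7 (o(V) = 7 - (V - V) = 7 - 1*0 = 7 + 0 = 7)
a = 1225 (a = (-5*7 + √(2 - 2))² = (-35 + √0)² = (-35 + 0)² = (-35)² = 1225)
88 + 29*a = 88 + 29*1225 = 88 + 35525 = 35613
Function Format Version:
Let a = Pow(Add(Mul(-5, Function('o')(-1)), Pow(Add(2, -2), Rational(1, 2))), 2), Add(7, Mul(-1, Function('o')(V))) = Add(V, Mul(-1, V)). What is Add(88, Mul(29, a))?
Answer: 35613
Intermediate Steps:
Function('o')(V) = 7 (Function('o')(V) = Add(7, Mul(-1, Add(V, Mul(-1, V)))) = Add(7, Mul(-1, 0)) = Add(7, 0) = 7)
a = 1225 (a = Pow(Add(Mul(-5, 7), Pow(Add(2, -2), Rational(1, 2))), 2) = Pow(Add(-35, Pow(0, Rational(1, 2))), 2) = Pow(Add(-35, 0), 2) = Pow(-35, 2) = 1225)
Add(88, Mul(29, a)) = Add(88, Mul(29, 1225)) = Add(88, 35525) = 35613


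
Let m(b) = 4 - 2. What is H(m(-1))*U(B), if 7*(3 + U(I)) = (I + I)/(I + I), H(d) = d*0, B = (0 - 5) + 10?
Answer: 0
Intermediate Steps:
m(b) = 2
B = 5 (B = -5 + 10 = 5)
H(d) = 0
U(I) = -20/7 (U(I) = -3 + ((I + I)/(I + I))/7 = -3 + ((2*I)/((2*I)))/7 = -3 + ((2*I)*(1/(2*I)))/7 = -3 + (⅐)*1 = -3 + ⅐ = -20/7)
H(m(-1))*U(B) = 0*(-20/7) = 0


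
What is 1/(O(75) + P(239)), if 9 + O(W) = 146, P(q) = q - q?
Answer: 1/137 ≈ 0.0072993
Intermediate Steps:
P(q) = 0
O(W) = 137 (O(W) = -9 + 146 = 137)
1/(O(75) + P(239)) = 1/(137 + 0) = 1/137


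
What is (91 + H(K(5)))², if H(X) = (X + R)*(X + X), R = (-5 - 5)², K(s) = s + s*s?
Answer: 62267881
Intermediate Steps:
K(s) = s + s²
R = 100 (R = (-10)² = 100)
H(X) = 2*X*(100 + X) (H(X) = (X + 100)*(X + X) = (100 + X)*(2*X) = 2*X*(100 + X))
(91 + H(K(5)))² = (91 + 2*(5*(1 + 5))*(100 + 5*(1 + 5)))² = (91 + 2*(5*6)*(100 + 5*6))² = (91 + 2*30*(100 + 30))² = (91 + 2*30*130)² = (91 + 7800)² = 7891² = 62267881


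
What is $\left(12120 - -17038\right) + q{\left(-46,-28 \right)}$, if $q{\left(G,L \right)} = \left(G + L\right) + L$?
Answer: $29056$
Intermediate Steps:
$q{\left(G,L \right)} = G + 2 L$
$\left(12120 - -17038\right) + q{\left(-46,-28 \right)} = \left(12120 - -17038\right) + \left(-46 + 2 \left(-28\right)\right) = \left(12120 + 17038\right) - 102 = 29158 - 102 = 29056$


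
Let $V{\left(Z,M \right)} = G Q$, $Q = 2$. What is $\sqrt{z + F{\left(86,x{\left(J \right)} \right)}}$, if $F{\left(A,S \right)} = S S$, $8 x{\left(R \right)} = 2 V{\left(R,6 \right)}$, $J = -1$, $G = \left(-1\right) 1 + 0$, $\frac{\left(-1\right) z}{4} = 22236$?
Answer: $\frac{5 i \sqrt{14231}}{2} \approx 298.23 i$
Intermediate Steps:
$z = -88944$ ($z = \left(-4\right) 22236 = -88944$)
$G = -1$ ($G = -1 + 0 = -1$)
$V{\left(Z,M \right)} = -2$ ($V{\left(Z,M \right)} = \left(-1\right) 2 = -2$)
$x{\left(R \right)} = - \frac{1}{2}$ ($x{\left(R \right)} = \frac{2 \left(-2\right)}{8} = \frac{1}{8} \left(-4\right) = - \frac{1}{2}$)
$F{\left(A,S \right)} = S^{2}$
$\sqrt{z + F{\left(86,x{\left(J \right)} \right)}} = \sqrt{-88944 + \left(- \frac{1}{2}\right)^{2}} = \sqrt{-88944 + \frac{1}{4}} = \sqrt{- \frac{355775}{4}} = \frac{5 i \sqrt{14231}}{2}$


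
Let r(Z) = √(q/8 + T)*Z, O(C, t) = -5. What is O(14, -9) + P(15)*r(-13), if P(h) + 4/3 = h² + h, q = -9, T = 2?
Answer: -5 - 2327*√14/3 ≈ -2907.3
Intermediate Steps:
P(h) = -4/3 + h + h² (P(h) = -4/3 + (h² + h) = -4/3 + (h + h²) = -4/3 + h + h²)
r(Z) = Z*√14/4 (r(Z) = √(-9/8 + 2)*Z = √(7/8)*Z = (√14/4)*Z = Z*√14/4)
O(14, -9) + P(15)*r(-13) = -5 + (-4/3 + 15 + 15²)*((¼)*(-13)*√14) = -5 + (-4/3 + 15 + 225)*(-13*√14/4) = -5 + 716*(-13*√14/4)/3 = -5 - 2327*√14/3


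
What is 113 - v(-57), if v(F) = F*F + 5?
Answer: -3141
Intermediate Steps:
v(F) = 5 + F**2 (v(F) = F**2 + 5 = 5 + F**2)
113 - v(-57) = 113 - (5 + (-57)**2) = 113 - (5 + 3249) = 113 - 1*3254 = 113 - 3254 = -3141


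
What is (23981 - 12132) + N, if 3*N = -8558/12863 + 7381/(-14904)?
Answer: 6814498282909/575130456 ≈ 11849.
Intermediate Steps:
N = -222490235/575130456 (N = (-8558/12863 + 7381/(-14904))/3 = (-8558*1/12863 + 7381*(-1/14904))/3 = (-8558/12863 - 7381/14904)/3 = (⅓)*(-222490235/191710152) = -222490235/575130456 ≈ -0.38685)
(23981 - 12132) + N = (23981 - 12132) - 222490235/575130456 = 11849 - 222490235/575130456 = 6814498282909/575130456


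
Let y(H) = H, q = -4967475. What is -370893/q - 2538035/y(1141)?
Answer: -4202400740904/1889296325 ≈ -2224.3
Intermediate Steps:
-370893/q - 2538035/y(1141) = -370893/(-4967475) - 2538035/1141 = -370893*(-1/4967475) - 2538035*1/1141 = 123631/1655825 - 2538035/1141 = -4202400740904/1889296325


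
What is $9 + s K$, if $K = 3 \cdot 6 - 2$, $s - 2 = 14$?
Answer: $265$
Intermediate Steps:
$s = 16$ ($s = 2 + 14 = 16$)
$K = 16$ ($K = 18 - 2 = 16$)
$9 + s K = 9 + 16 \cdot 16 = 9 + 256 = 265$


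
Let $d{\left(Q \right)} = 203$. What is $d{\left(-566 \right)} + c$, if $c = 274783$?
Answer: $274986$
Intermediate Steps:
$d{\left(-566 \right)} + c = 203 + 274783 = 274986$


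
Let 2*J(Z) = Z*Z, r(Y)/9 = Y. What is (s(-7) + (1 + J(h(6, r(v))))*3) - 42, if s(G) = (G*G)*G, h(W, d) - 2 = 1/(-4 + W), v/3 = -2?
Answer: -2981/8 ≈ -372.63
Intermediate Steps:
v = -6 (v = 3*(-2) = -6)
r(Y) = 9*Y
h(W, d) = 2 + 1/(-4 + W)
J(Z) = Z²/2 (J(Z) = (Z*Z)/2 = Z²/2)
s(G) = G³ (s(G) = G²*G = G³)
(s(-7) + (1 + J(h(6, r(v))))*3) - 42 = ((-7)³ + (1 + ((-7 + 2*6)/(-4 + 6))²/2)*3) - 42 = (-343 + (1 + ((-7 + 12)/2)²/2)*3) - 42 = (-343 + (1 + ((½)*5)²/2)*3) - 42 = (-343 + (1 + (5/2)²/2)*3) - 42 = (-343 + (1 + (½)*(25/4))*3) - 42 = (-343 + (1 + 25/8)*3) - 42 = (-343 + (33/8)*3) - 42 = (-343 + 99/8) - 42 = -2645/8 - 42 = -2981/8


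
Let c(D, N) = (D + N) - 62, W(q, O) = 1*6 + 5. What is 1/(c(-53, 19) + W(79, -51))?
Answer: -1/85 ≈ -0.011765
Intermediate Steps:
W(q, O) = 11 (W(q, O) = 6 + 5 = 11)
c(D, N) = -62 + D + N
1/(c(-53, 19) + W(79, -51)) = 1/((-62 - 53 + 19) + 11) = 1/(-96 + 11) = 1/(-85) = -1/85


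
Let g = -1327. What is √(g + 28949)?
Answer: √27622 ≈ 166.20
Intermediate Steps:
√(g + 28949) = √(-1327 + 28949) = √27622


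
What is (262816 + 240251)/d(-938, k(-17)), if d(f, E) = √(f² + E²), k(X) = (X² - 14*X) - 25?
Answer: 503067*√282962/565924 ≈ 472.86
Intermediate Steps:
k(X) = -25 + X² - 14*X
d(f, E) = √(E² + f²)
(262816 + 240251)/d(-938, k(-17)) = (262816 + 240251)/(√((-25 + (-17)² - 14*(-17))² + (-938)²)) = 503067/(√((-25 + 289 + 238)² + 879844)) = 503067/(√(502² + 879844)) = 503067/(√(252004 + 879844)) = 503067/(√1131848) = 503067/((2*√282962)) = 503067*(√282962/565924) = 503067*√282962/565924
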